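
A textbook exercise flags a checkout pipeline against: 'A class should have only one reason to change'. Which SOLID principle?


This describes the Single Responsibility Principle (SRP)

Single Responsibility Principle (SRP)


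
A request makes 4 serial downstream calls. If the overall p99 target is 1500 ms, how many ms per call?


Formula: per_stage = total_budget / stages
per_stage = 1500 / 4
per_stage = 375.0 ms

375.0 ms


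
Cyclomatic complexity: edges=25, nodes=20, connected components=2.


Formula: V(G) = E - N + 2P
V(G) = 25 - 20 + 2*2
V(G) = 5 + 4
V(G) = 9

9


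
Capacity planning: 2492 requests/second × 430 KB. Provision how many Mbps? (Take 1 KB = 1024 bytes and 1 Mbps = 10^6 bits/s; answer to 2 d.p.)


Formula: Mbps = payload_bytes * RPS * 8 / 1e6
Payload per request = 430 KB = 430 * 1024 = 440320 bytes
Total bytes/sec = 440320 * 2492 = 1097277440
Total bits/sec = 1097277440 * 8 = 8778219520
Mbps = 8778219520 / 1e6 = 8778.22

8778.22 Mbps


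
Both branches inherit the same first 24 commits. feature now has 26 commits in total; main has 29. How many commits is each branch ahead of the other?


Common ancestor: commit #24
feature commits after divergence: 26 - 24 = 2
main commits after divergence: 29 - 24 = 5
feature is 2 commits ahead of main
main is 5 commits ahead of feature

feature ahead: 2, main ahead: 5


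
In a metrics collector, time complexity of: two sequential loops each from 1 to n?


Reasoning: sequential dominates: O(n) + O(n) = O(n)
Complexity: O(n)

O(n)


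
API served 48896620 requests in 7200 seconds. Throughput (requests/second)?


Formula: throughput = requests / seconds
throughput = 48896620 / 7200
throughput = 6791.2 requests/second

6791.2 requests/second


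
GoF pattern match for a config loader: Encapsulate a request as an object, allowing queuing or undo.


This matches the Command pattern

Command


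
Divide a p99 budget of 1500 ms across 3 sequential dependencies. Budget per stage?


Formula: per_stage = total_budget / stages
per_stage = 1500 / 3
per_stage = 500.0 ms

500.0 ms


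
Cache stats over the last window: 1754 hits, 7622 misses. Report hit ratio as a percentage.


Formula: hit rate = hits / (hits + misses) * 100
hit rate = 1754 / (1754 + 7622) * 100
hit rate = 1754 / 9376 * 100
hit rate = 18.71%

18.71%


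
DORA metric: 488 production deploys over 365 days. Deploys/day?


Formula: deployments per day = releases / days
= 488 / 365
= 1.337 deploys/day
(equivalently, 9.36 deploys/week)

1.337 deploys/day


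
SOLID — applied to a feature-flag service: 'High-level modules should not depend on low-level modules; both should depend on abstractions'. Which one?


This describes the Dependency Inversion Principle (DIP)

Dependency Inversion Principle (DIP)


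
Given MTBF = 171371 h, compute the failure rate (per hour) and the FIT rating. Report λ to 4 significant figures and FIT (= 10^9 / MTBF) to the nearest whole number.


Formula: λ = 1 / MTBF; FIT = λ × 1e9 = 1e9 / MTBF
λ = 1 / 171371 ≈ 5.835e-06 failures/hour
FIT = 1e9 / 171371 ≈ 5835 failures per 1e9 hours (nearest whole number)

λ = 5.835e-06 /h, FIT = 5835


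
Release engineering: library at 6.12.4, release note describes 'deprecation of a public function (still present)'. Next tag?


Current: 6.12.4
Change category: 'deprecation of a public function (still present)' → minor bump
SemVer rule: minor bump → increment MINOR, reset PATCH to 0 (MAJOR unchanged)
New: 6.13.0

6.13.0


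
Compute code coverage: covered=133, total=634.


Coverage = covered / total * 100
Coverage = 133 / 634 * 100
Coverage = 20.98%

20.98%


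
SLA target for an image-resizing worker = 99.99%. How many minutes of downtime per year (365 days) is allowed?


Formula: allowed downtime = period * (100 - SLA) / 100
Period (year (365 days)) = 525600 minutes
Unavailability fraction = (100 - 99.99) / 100
Allowed downtime = 525600 * (100 - 99.99) / 100
Allowed downtime = 52.56 minutes

52.56 minutes


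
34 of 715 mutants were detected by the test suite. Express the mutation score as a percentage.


Mutation score = killed / total * 100
Mutation score = 34 / 715 * 100
Mutation score = 4.76%

4.76%


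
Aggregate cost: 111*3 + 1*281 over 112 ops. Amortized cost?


Formula: Amortized cost = Total cost / Operations
Total cost = (111 * 3) + (1 * 281)
Total cost = 333 + 281 = 614
Amortized = 614 / 112 = 5.4821

5.4821


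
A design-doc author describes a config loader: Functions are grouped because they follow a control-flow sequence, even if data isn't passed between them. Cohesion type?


Reasoning: Grouped by order of execution within a routine, not by data flow
Type: Procedural cohesion

Procedural cohesion


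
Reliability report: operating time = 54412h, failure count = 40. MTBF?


Formula: MTBF = Total operating time / Number of failures
MTBF = 54412 / 40
MTBF = 1360.3 hours

1360.3 hours


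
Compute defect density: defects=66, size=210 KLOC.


Defect density = defects / KLOC
Defect density = 66 / 210
Defect density = 0.314 defects/KLOC

0.314 defects/KLOC


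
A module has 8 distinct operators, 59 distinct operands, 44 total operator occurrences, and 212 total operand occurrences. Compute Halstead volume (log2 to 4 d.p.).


Formula: V = N * log2(η), where N = N1 + N2 and η = η1 + η2
η = 8 + 59 = 67
N = 44 + 212 = 256
log2(67) ≈ 6.0661
V = 256 * 6.0661 = 1552.92

1552.92


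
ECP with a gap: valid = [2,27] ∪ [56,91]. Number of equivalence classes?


Valid ranges: [2,27] and [56,91]
Class 1: x < 2 — invalid
Class 2: 2 ≤ x ≤ 27 — valid
Class 3: 27 < x < 56 — invalid (gap between ranges)
Class 4: 56 ≤ x ≤ 91 — valid
Class 5: x > 91 — invalid
Total equivalence classes: 5

5 equivalence classes


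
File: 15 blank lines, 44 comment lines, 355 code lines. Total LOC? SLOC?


Total LOC = blank + comment + code
Total LOC = 15 + 44 + 355 = 414
SLOC (source only) = code = 355

Total LOC: 414, SLOC: 355


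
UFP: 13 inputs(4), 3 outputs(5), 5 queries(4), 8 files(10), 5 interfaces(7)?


UFP = EI*4 + EO*5 + EQ*4 + ILF*10 + EIF*7
UFP = 13*4 + 3*5 + 5*4 + 8*10 + 5*7
UFP = 52 + 15 + 20 + 80 + 35
UFP = 202

202


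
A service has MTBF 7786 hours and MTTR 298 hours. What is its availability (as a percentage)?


Availability = MTBF / (MTBF + MTTR)
Availability = 7786 / (7786 + 298)
Availability = 7786 / 8084
Availability = 96.3137%

96.3137%


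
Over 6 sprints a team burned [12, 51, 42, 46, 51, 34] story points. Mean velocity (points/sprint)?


Formula: Avg velocity = Total points / Number of sprints
Points: [12, 51, 42, 46, 51, 34]
Sum = 12 + 51 + 42 + 46 + 51 + 34 = 236
Avg velocity = 236 / 6 = 39.33 points/sprint

39.33 points/sprint


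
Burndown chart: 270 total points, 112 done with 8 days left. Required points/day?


Formula: Required rate = Remaining points / Days left
Remaining = 270 - 112 = 158 points
Required rate = 158 / 8 = 19.75 points/day

19.75 points/day


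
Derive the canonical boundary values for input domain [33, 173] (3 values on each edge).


Range: [33, 173]
Boundaries: just below min, min, min+1, max-1, max, just above max
Values: [32, 33, 34, 172, 173, 174]

[32, 33, 34, 172, 173, 174]


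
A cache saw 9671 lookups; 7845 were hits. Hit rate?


Formula: hit rate = hits / (hits + misses) * 100
hit rate = 7845 / (7845 + 1826) * 100
hit rate = 7845 / 9671 * 100
hit rate = 81.12%

81.12%


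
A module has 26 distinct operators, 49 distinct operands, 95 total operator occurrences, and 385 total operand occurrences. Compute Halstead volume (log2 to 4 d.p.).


Formula: V = N * log2(η), where N = N1 + N2 and η = η1 + η2
η = 26 + 49 = 75
N = 95 + 385 = 480
log2(75) ≈ 6.2288
V = 480 * 6.2288 = 2989.82

2989.82


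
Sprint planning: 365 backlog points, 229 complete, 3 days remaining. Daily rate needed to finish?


Formula: Required rate = Remaining points / Days left
Remaining = 365 - 229 = 136 points
Required rate = 136 / 3 = 45.33 points/day

45.33 points/day


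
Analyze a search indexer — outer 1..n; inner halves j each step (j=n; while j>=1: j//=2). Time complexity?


Reasoning: n times log n
Complexity: O(n log n)

O(n log n)


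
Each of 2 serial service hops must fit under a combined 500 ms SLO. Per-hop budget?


Formula: per_stage = total_budget / stages
per_stage = 500 / 2
per_stage = 250.0 ms

250.0 ms


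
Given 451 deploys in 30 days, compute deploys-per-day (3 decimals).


Formula: deployments per day = releases / days
= 451 / 30
= 15.033 deploys/day
(equivalently, 105.23 deploys/week)

15.033 deploys/day


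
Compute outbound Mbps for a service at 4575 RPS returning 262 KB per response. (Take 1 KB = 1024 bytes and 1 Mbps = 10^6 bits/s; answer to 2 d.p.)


Formula: Mbps = payload_bytes * RPS * 8 / 1e6
Payload per request = 262 KB = 262 * 1024 = 268288 bytes
Total bytes/sec = 268288 * 4575 = 1227417600
Total bits/sec = 1227417600 * 8 = 9819340800
Mbps = 9819340800 / 1e6 = 9819.34

9819.34 Mbps


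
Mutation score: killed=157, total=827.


Mutation score = killed / total * 100
Mutation score = 157 / 827 * 100
Mutation score = 18.98%

18.98%


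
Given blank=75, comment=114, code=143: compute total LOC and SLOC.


Total LOC = blank + comment + code
Total LOC = 75 + 114 + 143 = 332
SLOC (source only) = code = 143

Total LOC: 332, SLOC: 143


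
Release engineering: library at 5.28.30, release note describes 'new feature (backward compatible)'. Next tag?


Current: 5.28.30
Change category: 'new feature (backward compatible)' → minor bump
SemVer rule: minor bump → increment MINOR, reset PATCH to 0 (MAJOR unchanged)
New: 5.29.0

5.29.0


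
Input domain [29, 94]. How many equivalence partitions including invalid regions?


Valid range: [29, 94]
Class 1: x < 29 — invalid
Class 2: 29 ≤ x ≤ 94 — valid
Class 3: x > 94 — invalid
Total equivalence classes: 3

3 equivalence classes


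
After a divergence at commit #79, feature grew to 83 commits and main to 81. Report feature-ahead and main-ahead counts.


Common ancestor: commit #79
feature commits after divergence: 83 - 79 = 4
main commits after divergence: 81 - 79 = 2
feature is 4 commits ahead of main
main is 2 commits ahead of feature

feature ahead: 4, main ahead: 2


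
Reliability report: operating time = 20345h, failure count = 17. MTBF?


Formula: MTBF = Total operating time / Number of failures
MTBF = 20345 / 17
MTBF = 1196.76 hours

1196.76 hours


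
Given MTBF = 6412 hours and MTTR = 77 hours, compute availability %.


Availability = MTBF / (MTBF + MTTR)
Availability = 6412 / (6412 + 77)
Availability = 6412 / 6489
Availability = 98.8134%

98.8134%


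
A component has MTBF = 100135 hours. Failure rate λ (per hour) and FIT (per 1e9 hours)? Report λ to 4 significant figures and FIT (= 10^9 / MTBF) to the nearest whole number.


Formula: λ = 1 / MTBF; FIT = λ × 1e9 = 1e9 / MTBF
λ = 1 / 100135 ≈ 9.987e-06 failures/hour
FIT = 1e9 / 100135 ≈ 9987 failures per 1e9 hours (nearest whole number)

λ = 9.987e-06 /h, FIT = 9987


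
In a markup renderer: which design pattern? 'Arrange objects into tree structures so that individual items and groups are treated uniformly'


This matches the Composite pattern

Composite


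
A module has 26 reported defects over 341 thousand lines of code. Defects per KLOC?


Defect density = defects / KLOC
Defect density = 26 / 341
Defect density = 0.076 defects/KLOC

0.076 defects/KLOC


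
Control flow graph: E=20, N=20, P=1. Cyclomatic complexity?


Formula: V(G) = E - N + 2P
V(G) = 20 - 20 + 2*1
V(G) = 0 + 2
V(G) = 2

2


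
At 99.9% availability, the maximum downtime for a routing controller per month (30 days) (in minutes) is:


Formula: allowed downtime = period * (100 - SLA) / 100
Period (month (30 days)) = 43200 minutes
Unavailability fraction = (100 - 99.9) / 100
Allowed downtime = 43200 * (100 - 99.9) / 100
Allowed downtime = 43.2 minutes

43.2 minutes


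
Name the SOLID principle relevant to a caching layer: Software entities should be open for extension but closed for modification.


This describes the Open/Closed Principle (OCP)

Open/Closed Principle (OCP)


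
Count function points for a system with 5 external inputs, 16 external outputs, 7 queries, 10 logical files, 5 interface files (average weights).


UFP = EI*4 + EO*5 + EQ*4 + ILF*10 + EIF*7
UFP = 5*4 + 16*5 + 7*4 + 10*10 + 5*7
UFP = 20 + 80 + 28 + 100 + 35
UFP = 263

263


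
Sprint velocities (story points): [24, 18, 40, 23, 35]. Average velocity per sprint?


Formula: Avg velocity = Total points / Number of sprints
Points: [24, 18, 40, 23, 35]
Sum = 24 + 18 + 40 + 23 + 35 = 140
Avg velocity = 140 / 5 = 28.0 points/sprint

28.0 points/sprint


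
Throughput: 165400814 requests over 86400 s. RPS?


Formula: throughput = requests / seconds
throughput = 165400814 / 86400
throughput = 1914.36 requests/second

1914.36 requests/second


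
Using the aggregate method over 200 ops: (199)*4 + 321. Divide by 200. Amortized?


Formula: Amortized cost = Total cost / Operations
Total cost = (199 * 4) + (1 * 321)
Total cost = 796 + 321 = 1117
Amortized = 1117 / 200 = 5.585

5.585


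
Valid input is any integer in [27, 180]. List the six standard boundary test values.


Range: [27, 180]
Boundaries: just below min, min, min+1, max-1, max, just above max
Values: [26, 27, 28, 179, 180, 181]

[26, 27, 28, 179, 180, 181]


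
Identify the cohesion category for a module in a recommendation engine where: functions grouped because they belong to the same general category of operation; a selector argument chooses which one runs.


Reasoning: Grouped by category of activity, not by data or sequence
Type: Logical cohesion

Logical cohesion


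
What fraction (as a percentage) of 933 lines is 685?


Coverage = covered / total * 100
Coverage = 685 / 933 * 100
Coverage = 73.42%

73.42%


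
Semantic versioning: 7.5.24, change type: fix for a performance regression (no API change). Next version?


Current: 7.5.24
Change category: 'fix for a performance regression (no API change)' → patch bump
SemVer rule: patch bump → increment PATCH (MAJOR and MINOR unchanged)
New: 7.5.25

7.5.25


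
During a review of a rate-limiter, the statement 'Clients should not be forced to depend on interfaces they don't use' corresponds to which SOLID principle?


This describes the Interface Segregation Principle (ISP)

Interface Segregation Principle (ISP)


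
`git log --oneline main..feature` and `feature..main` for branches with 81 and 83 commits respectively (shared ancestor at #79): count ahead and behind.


Common ancestor: commit #79
feature commits after divergence: 81 - 79 = 2
main commits after divergence: 83 - 79 = 4
feature is 2 commits ahead of main
main is 4 commits ahead of feature

feature ahead: 2, main ahead: 4


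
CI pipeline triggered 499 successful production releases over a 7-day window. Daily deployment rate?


Formula: deployments per day = releases / days
= 499 / 7
= 71.286 deploys/day
(equivalently, 499.0 deploys/week)

71.286 deploys/day


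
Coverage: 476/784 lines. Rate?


Coverage = covered / total * 100
Coverage = 476 / 784 * 100
Coverage = 60.71%

60.71%


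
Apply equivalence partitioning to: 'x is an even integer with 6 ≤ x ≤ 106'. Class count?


Constraint: even integers in [6, 106]
Class 1: x < 6 — out-of-range invalid
Class 2: x in [6,106] but odd — wrong type invalid
Class 3: x in [6,106] and even — valid
Class 4: x > 106 — out-of-range invalid
Total equivalence classes: 4

4 equivalence classes


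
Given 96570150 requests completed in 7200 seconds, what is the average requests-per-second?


Formula: throughput = requests / seconds
throughput = 96570150 / 7200
throughput = 13412.52 requests/second

13412.52 requests/second


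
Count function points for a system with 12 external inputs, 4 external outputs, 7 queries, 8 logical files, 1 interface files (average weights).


UFP = EI*4 + EO*5 + EQ*4 + ILF*10 + EIF*7
UFP = 12*4 + 4*5 + 7*4 + 8*10 + 1*7
UFP = 48 + 20 + 28 + 80 + 7
UFP = 183

183


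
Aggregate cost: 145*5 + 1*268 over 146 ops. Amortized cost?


Formula: Amortized cost = Total cost / Operations
Total cost = (145 * 5) + (1 * 268)
Total cost = 725 + 268 = 993
Amortized = 993 / 146 = 6.8014

6.8014


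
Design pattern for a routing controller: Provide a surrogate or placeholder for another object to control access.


This matches the Proxy pattern

Proxy


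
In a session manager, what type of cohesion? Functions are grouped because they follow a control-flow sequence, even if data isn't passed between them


Reasoning: Grouped by order of execution within a routine, not by data flow
Type: Procedural cohesion

Procedural cohesion


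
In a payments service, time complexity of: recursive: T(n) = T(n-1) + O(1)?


Reasoning: linear recursion with constant work per frame
Complexity: O(n)

O(n)


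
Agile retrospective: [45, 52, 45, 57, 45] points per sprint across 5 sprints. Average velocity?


Formula: Avg velocity = Total points / Number of sprints
Points: [45, 52, 45, 57, 45]
Sum = 45 + 52 + 45 + 57 + 45 = 244
Avg velocity = 244 / 5 = 48.8 points/sprint

48.8 points/sprint


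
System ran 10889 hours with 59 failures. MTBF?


Formula: MTBF = Total operating time / Number of failures
MTBF = 10889 / 59
MTBF = 184.56 hours

184.56 hours


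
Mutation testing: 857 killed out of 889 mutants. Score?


Mutation score = killed / total * 100
Mutation score = 857 / 889 * 100
Mutation score = 96.4%

96.4%


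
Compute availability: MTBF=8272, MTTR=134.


Availability = MTBF / (MTBF + MTTR)
Availability = 8272 / (8272 + 134)
Availability = 8272 / 8406
Availability = 98.4059%

98.4059%


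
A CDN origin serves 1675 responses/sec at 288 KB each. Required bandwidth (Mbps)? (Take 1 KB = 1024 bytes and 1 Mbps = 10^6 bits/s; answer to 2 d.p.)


Formula: Mbps = payload_bytes * RPS * 8 / 1e6
Payload per request = 288 KB = 288 * 1024 = 294912 bytes
Total bytes/sec = 294912 * 1675 = 493977600
Total bits/sec = 493977600 * 8 = 3951820800
Mbps = 3951820800 / 1e6 = 3951.82

3951.82 Mbps


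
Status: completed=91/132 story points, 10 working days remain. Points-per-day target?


Formula: Required rate = Remaining points / Days left
Remaining = 132 - 91 = 41 points
Required rate = 41 / 10 = 4.1 points/day

4.1 points/day


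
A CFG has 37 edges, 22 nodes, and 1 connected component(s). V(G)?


Formula: V(G) = E - N + 2P
V(G) = 37 - 22 + 2*1
V(G) = 15 + 2
V(G) = 17

17


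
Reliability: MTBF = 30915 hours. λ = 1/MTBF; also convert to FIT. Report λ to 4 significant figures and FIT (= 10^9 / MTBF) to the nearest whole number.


Formula: λ = 1 / MTBF; FIT = λ × 1e9 = 1e9 / MTBF
λ = 1 / 30915 ≈ 3.235e-05 failures/hour
FIT = 1e9 / 30915 ≈ 32347 failures per 1e9 hours (nearest whole number)

λ = 3.235e-05 /h, FIT = 32347


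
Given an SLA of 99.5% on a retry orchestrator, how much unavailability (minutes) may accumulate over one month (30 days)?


Formula: allowed downtime = period * (100 - SLA) / 100
Period (month (30 days)) = 43200 minutes
Unavailability fraction = (100 - 99.5) / 100
Allowed downtime = 43200 * (100 - 99.5) / 100
Allowed downtime = 216.0 minutes

216.0 minutes


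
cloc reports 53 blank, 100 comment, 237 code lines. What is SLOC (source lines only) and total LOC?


Total LOC = blank + comment + code
Total LOC = 53 + 100 + 237 = 390
SLOC (source only) = code = 237

Total LOC: 390, SLOC: 237


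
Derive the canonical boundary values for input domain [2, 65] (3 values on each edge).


Range: [2, 65]
Boundaries: just below min, min, min+1, max-1, max, just above max
Values: [1, 2, 3, 64, 65, 66]

[1, 2, 3, 64, 65, 66]


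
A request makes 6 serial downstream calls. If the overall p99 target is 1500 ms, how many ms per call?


Formula: per_stage = total_budget / stages
per_stage = 1500 / 6
per_stage = 250.0 ms

250.0 ms


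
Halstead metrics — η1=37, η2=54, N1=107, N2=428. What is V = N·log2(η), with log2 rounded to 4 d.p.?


Formula: V = N * log2(η), where N = N1 + N2 and η = η1 + η2
η = 37 + 54 = 91
N = 107 + 428 = 535
log2(91) ≈ 6.5078
V = 535 * 6.5078 = 3481.67

3481.67


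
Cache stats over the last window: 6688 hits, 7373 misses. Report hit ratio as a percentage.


Formula: hit rate = hits / (hits + misses) * 100
hit rate = 6688 / (6688 + 7373) * 100
hit rate = 6688 / 14061 * 100
hit rate = 47.56%

47.56%


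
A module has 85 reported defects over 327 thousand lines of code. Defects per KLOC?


Defect density = defects / KLOC
Defect density = 85 / 327
Defect density = 0.26 defects/KLOC

0.26 defects/KLOC


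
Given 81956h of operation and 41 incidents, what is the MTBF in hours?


Formula: MTBF = Total operating time / Number of failures
MTBF = 81956 / 41
MTBF = 1998.93 hours

1998.93 hours


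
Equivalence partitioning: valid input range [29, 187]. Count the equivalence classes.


Valid range: [29, 187]
Class 1: x < 29 — invalid
Class 2: 29 ≤ x ≤ 187 — valid
Class 3: x > 187 — invalid
Total equivalence classes: 3

3 equivalence classes


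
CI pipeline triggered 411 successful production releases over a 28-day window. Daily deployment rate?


Formula: deployments per day = releases / days
= 411 / 28
= 14.679 deploys/day
(equivalently, 102.75 deploys/week)

14.679 deploys/day


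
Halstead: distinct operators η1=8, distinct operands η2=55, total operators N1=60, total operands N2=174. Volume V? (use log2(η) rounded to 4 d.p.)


Formula: V = N * log2(η), where N = N1 + N2 and η = η1 + η2
η = 8 + 55 = 63
N = 60 + 174 = 234
log2(63) ≈ 5.9773
V = 234 * 5.9773 = 1398.69

1398.69


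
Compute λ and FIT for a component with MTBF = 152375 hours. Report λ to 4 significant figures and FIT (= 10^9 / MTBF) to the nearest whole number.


Formula: λ = 1 / MTBF; FIT = λ × 1e9 = 1e9 / MTBF
λ = 1 / 152375 ≈ 6.563e-06 failures/hour
FIT = 1e9 / 152375 ≈ 6563 failures per 1e9 hours (nearest whole number)

λ = 6.563e-06 /h, FIT = 6563


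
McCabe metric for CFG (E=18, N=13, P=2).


Formula: V(G) = E - N + 2P
V(G) = 18 - 13 + 2*2
V(G) = 5 + 4
V(G) = 9

9


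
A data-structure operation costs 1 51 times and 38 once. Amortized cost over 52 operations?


Formula: Amortized cost = Total cost / Operations
Total cost = (51 * 1) + (1 * 38)
Total cost = 51 + 38 = 89
Amortized = 89 / 52 = 1.7115

1.7115


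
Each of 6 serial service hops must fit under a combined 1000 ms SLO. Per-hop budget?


Formula: per_stage = total_budget / stages
per_stage = 1000 / 6
per_stage = 166.67 ms

166.67 ms


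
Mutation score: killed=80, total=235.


Mutation score = killed / total * 100
Mutation score = 80 / 235 * 100
Mutation score = 34.04%

34.04%


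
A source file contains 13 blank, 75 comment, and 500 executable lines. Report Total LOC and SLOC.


Total LOC = blank + comment + code
Total LOC = 13 + 75 + 500 = 588
SLOC (source only) = code = 500

Total LOC: 588, SLOC: 500


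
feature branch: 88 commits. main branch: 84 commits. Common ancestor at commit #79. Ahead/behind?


Common ancestor: commit #79
feature commits after divergence: 88 - 79 = 9
main commits after divergence: 84 - 79 = 5
feature is 9 commits ahead of main
main is 5 commits ahead of feature

feature ahead: 9, main ahead: 5


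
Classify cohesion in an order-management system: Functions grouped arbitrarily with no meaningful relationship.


Reasoning: Worst: random grouping
Type: Coincidental cohesion

Coincidental cohesion


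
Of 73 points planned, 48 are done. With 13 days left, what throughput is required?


Formula: Required rate = Remaining points / Days left
Remaining = 73 - 48 = 25 points
Required rate = 25 / 13 = 1.92 points/day

1.92 points/day


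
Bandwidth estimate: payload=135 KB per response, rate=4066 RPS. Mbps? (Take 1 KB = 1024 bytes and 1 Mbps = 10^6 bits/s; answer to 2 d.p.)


Formula: Mbps = payload_bytes * RPS * 8 / 1e6
Payload per request = 135 KB = 135 * 1024 = 138240 bytes
Total bytes/sec = 138240 * 4066 = 562083840
Total bits/sec = 562083840 * 8 = 4496670720
Mbps = 4496670720 / 1e6 = 4496.67

4496.67 Mbps


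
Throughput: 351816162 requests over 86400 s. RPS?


Formula: throughput = requests / seconds
throughput = 351816162 / 86400
throughput = 4071.95 requests/second

4071.95 requests/second


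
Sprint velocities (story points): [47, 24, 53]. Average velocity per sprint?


Formula: Avg velocity = Total points / Number of sprints
Points: [47, 24, 53]
Sum = 47 + 24 + 53 = 124
Avg velocity = 124 / 3 = 41.33 points/sprint

41.33 points/sprint


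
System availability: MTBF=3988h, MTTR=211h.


Availability = MTBF / (MTBF + MTTR)
Availability = 3988 / (3988 + 211)
Availability = 3988 / 4199
Availability = 94.975%

94.975%


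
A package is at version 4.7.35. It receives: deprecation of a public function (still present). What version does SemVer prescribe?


Current: 4.7.35
Change category: 'deprecation of a public function (still present)' → minor bump
SemVer rule: minor bump → increment MINOR, reset PATCH to 0 (MAJOR unchanged)
New: 4.8.0

4.8.0


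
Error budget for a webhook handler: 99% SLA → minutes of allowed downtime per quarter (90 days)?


Formula: allowed downtime = period * (100 - SLA) / 100
Period (quarter (90 days)) = 129600 minutes
Unavailability fraction = (100 - 99.0) / 100
Allowed downtime = 129600 * (100 - 99.0) / 100
Allowed downtime = 1296.0 minutes

1296.0 minutes


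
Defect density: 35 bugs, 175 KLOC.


Defect density = defects / KLOC
Defect density = 35 / 175
Defect density = 0.2 defects/KLOC

0.2 defects/KLOC


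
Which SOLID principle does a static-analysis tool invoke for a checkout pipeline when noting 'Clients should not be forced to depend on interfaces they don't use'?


This describes the Interface Segregation Principle (ISP)

Interface Segregation Principle (ISP)


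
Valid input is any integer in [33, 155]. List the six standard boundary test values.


Range: [33, 155]
Boundaries: just below min, min, min+1, max-1, max, just above max
Values: [32, 33, 34, 154, 155, 156]

[32, 33, 34, 154, 155, 156]


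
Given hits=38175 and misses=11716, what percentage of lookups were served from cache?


Formula: hit rate = hits / (hits + misses) * 100
hit rate = 38175 / (38175 + 11716) * 100
hit rate = 38175 / 49891 * 100
hit rate = 76.52%

76.52%


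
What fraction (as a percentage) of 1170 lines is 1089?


Coverage = covered / total * 100
Coverage = 1089 / 1170 * 100
Coverage = 93.08%

93.08%


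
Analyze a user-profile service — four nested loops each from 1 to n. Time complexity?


Reasoning: four levels of nesting
Complexity: O(n^4)

O(n^4)


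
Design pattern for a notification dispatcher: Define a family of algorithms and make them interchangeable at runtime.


This matches the Strategy pattern

Strategy


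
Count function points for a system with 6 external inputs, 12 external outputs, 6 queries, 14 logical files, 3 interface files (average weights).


UFP = EI*4 + EO*5 + EQ*4 + ILF*10 + EIF*7
UFP = 6*4 + 12*5 + 6*4 + 14*10 + 3*7
UFP = 24 + 60 + 24 + 140 + 21
UFP = 269

269


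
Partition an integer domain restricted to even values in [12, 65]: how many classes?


Constraint: even integers in [12, 65]
Class 1: x < 12 — out-of-range invalid
Class 2: x in [12,65] but odd — wrong type invalid
Class 3: x in [12,65] and even — valid
Class 4: x > 65 — out-of-range invalid
Total equivalence classes: 4

4 equivalence classes


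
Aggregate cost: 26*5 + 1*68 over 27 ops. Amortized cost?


Formula: Amortized cost = Total cost / Operations
Total cost = (26 * 5) + (1 * 68)
Total cost = 130 + 68 = 198
Amortized = 198 / 27 = 7.3333

7.3333


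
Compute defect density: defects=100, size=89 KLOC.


Defect density = defects / KLOC
Defect density = 100 / 89
Defect density = 1.124 defects/KLOC

1.124 defects/KLOC


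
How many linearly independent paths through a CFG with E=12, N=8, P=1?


Formula: V(G) = E - N + 2P
V(G) = 12 - 8 + 2*1
V(G) = 4 + 2
V(G) = 6

6


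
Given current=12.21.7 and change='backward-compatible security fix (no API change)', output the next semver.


Current: 12.21.7
Change category: 'backward-compatible security fix (no API change)' → patch bump
SemVer rule: patch bump → increment PATCH (MAJOR and MINOR unchanged)
New: 12.21.8

12.21.8


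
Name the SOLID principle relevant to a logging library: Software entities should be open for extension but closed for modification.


This describes the Open/Closed Principle (OCP)

Open/Closed Principle (OCP)


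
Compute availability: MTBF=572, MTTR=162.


Availability = MTBF / (MTBF + MTTR)
Availability = 572 / (572 + 162)
Availability = 572 / 734
Availability = 77.9292%

77.9292%


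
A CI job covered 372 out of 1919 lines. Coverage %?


Coverage = covered / total * 100
Coverage = 372 / 1919 * 100
Coverage = 19.39%

19.39%


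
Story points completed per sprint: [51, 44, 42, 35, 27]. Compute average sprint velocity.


Formula: Avg velocity = Total points / Number of sprints
Points: [51, 44, 42, 35, 27]
Sum = 51 + 44 + 42 + 35 + 27 = 199
Avg velocity = 199 / 5 = 39.8 points/sprint

39.8 points/sprint


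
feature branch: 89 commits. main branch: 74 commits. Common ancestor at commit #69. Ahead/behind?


Common ancestor: commit #69
feature commits after divergence: 89 - 69 = 20
main commits after divergence: 74 - 69 = 5
feature is 20 commits ahead of main
main is 5 commits ahead of feature

feature ahead: 20, main ahead: 5


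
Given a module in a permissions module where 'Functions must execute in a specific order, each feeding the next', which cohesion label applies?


Reasoning: Output of one is input to next
Type: Sequential cohesion

Sequential cohesion


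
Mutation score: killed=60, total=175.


Mutation score = killed / total * 100
Mutation score = 60 / 175 * 100
Mutation score = 34.29%

34.29%


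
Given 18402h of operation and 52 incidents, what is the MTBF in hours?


Formula: MTBF = Total operating time / Number of failures
MTBF = 18402 / 52
MTBF = 353.88 hours

353.88 hours


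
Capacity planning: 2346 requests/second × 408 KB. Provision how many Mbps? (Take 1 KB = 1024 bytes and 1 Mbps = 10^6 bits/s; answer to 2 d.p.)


Formula: Mbps = payload_bytes * RPS * 8 / 1e6
Payload per request = 408 KB = 408 * 1024 = 417792 bytes
Total bytes/sec = 417792 * 2346 = 980140032
Total bits/sec = 980140032 * 8 = 7841120256
Mbps = 7841120256 / 1e6 = 7841.12

7841.12 Mbps


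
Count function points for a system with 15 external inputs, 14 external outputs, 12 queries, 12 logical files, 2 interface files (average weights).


UFP = EI*4 + EO*5 + EQ*4 + ILF*10 + EIF*7
UFP = 15*4 + 14*5 + 12*4 + 12*10 + 2*7
UFP = 60 + 70 + 48 + 120 + 14
UFP = 312

312


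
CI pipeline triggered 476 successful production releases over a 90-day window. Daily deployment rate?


Formula: deployments per day = releases / days
= 476 / 90
= 5.289 deploys/day
(equivalently, 37.02 deploys/week)

5.289 deploys/day


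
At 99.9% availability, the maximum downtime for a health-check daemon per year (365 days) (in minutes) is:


Formula: allowed downtime = period * (100 - SLA) / 100
Period (year (365 days)) = 525600 minutes
Unavailability fraction = (100 - 99.9) / 100
Allowed downtime = 525600 * (100 - 99.9) / 100
Allowed downtime = 525.6 minutes

525.6 minutes


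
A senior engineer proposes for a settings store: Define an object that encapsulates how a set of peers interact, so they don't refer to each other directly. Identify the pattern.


This matches the Mediator pattern

Mediator


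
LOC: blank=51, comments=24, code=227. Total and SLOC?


Total LOC = blank + comment + code
Total LOC = 51 + 24 + 227 = 302
SLOC (source only) = code = 227

Total LOC: 302, SLOC: 227


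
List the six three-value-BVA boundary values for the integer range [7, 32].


Range: [7, 32]
Boundaries: just below min, min, min+1, max-1, max, just above max
Values: [6, 7, 8, 31, 32, 33]

[6, 7, 8, 31, 32, 33]


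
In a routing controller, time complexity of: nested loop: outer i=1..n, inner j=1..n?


Reasoning: n iterations times n iterations
Complexity: O(n^2)

O(n^2)


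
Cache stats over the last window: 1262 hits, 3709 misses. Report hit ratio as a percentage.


Formula: hit rate = hits / (hits + misses) * 100
hit rate = 1262 / (1262 + 3709) * 100
hit rate = 1262 / 4971 * 100
hit rate = 25.39%

25.39%


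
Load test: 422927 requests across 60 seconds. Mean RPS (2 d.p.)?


Formula: throughput = requests / seconds
throughput = 422927 / 60
throughput = 7048.78 requests/second

7048.78 requests/second


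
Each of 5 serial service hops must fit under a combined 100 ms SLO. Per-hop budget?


Formula: per_stage = total_budget / stages
per_stage = 100 / 5
per_stage = 20.0 ms

20.0 ms


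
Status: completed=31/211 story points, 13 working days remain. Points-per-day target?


Formula: Required rate = Remaining points / Days left
Remaining = 211 - 31 = 180 points
Required rate = 180 / 13 = 13.85 points/day

13.85 points/day


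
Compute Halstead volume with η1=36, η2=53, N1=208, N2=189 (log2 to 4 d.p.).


Formula: V = N * log2(η), where N = N1 + N2 and η = η1 + η2
η = 36 + 53 = 89
N = 208 + 189 = 397
log2(89) ≈ 6.4757
V = 397 * 6.4757 = 2570.85

2570.85


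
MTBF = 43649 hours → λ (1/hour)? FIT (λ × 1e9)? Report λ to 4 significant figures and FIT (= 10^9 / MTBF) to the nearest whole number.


Formula: λ = 1 / MTBF; FIT = λ × 1e9 = 1e9 / MTBF
λ = 1 / 43649 ≈ 2.291e-05 failures/hour
FIT = 1e9 / 43649 ≈ 22910 failures per 1e9 hours (nearest whole number)

λ = 2.291e-05 /h, FIT = 22910


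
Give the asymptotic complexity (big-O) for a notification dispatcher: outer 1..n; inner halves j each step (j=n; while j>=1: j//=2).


Reasoning: n times log n
Complexity: O(n log n)

O(n log n)


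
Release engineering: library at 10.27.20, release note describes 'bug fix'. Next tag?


Current: 10.27.20
Change category: 'bug fix' → patch bump
SemVer rule: patch bump → increment PATCH (MAJOR and MINOR unchanged)
New: 10.27.21

10.27.21


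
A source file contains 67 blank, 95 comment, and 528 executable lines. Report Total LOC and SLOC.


Total LOC = blank + comment + code
Total LOC = 67 + 95 + 528 = 690
SLOC (source only) = code = 528

Total LOC: 690, SLOC: 528


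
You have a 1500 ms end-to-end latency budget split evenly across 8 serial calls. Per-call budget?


Formula: per_stage = total_budget / stages
per_stage = 1500 / 8
per_stage = 187.5 ms

187.5 ms


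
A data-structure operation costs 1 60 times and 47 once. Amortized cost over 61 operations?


Formula: Amortized cost = Total cost / Operations
Total cost = (60 * 1) + (1 * 47)
Total cost = 60 + 47 = 107
Amortized = 107 / 61 = 1.7541

1.7541


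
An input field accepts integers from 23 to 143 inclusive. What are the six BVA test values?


Range: [23, 143]
Boundaries: just below min, min, min+1, max-1, max, just above max
Values: [22, 23, 24, 142, 143, 144]

[22, 23, 24, 142, 143, 144]


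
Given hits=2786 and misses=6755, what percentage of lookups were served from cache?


Formula: hit rate = hits / (hits + misses) * 100
hit rate = 2786 / (2786 + 6755) * 100
hit rate = 2786 / 9541 * 100
hit rate = 29.2%

29.2%


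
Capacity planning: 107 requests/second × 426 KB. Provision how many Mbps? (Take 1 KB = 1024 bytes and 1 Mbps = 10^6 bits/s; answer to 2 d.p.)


Formula: Mbps = payload_bytes * RPS * 8 / 1e6
Payload per request = 426 KB = 426 * 1024 = 436224 bytes
Total bytes/sec = 436224 * 107 = 46675968
Total bits/sec = 46675968 * 8 = 373407744
Mbps = 373407744 / 1e6 = 373.41

373.41 Mbps


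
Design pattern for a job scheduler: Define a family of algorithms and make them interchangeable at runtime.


This matches the Strategy pattern

Strategy


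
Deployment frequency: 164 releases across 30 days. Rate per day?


Formula: deployments per day = releases / days
= 164 / 30
= 5.467 deploys/day
(equivalently, 38.27 deploys/week)

5.467 deploys/day


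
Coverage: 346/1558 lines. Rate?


Coverage = covered / total * 100
Coverage = 346 / 1558 * 100
Coverage = 22.21%

22.21%


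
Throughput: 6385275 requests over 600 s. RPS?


Formula: throughput = requests / seconds
throughput = 6385275 / 600
throughput = 10642.13 requests/second

10642.13 requests/second


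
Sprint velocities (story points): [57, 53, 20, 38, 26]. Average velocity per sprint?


Formula: Avg velocity = Total points / Number of sprints
Points: [57, 53, 20, 38, 26]
Sum = 57 + 53 + 20 + 38 + 26 = 194
Avg velocity = 194 / 5 = 38.8 points/sprint

38.8 points/sprint


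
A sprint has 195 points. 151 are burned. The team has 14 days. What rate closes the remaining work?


Formula: Required rate = Remaining points / Days left
Remaining = 195 - 151 = 44 points
Required rate = 44 / 14 = 3.14 points/day

3.14 points/day


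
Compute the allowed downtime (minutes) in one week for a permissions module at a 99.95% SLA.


Formula: allowed downtime = period * (100 - SLA) / 100
Period (week) = 10080 minutes
Unavailability fraction = (100 - 99.95) / 100
Allowed downtime = 10080 * (100 - 99.95) / 100
Allowed downtime = 5.04 minutes

5.04 minutes


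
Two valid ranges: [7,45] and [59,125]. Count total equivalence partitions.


Valid ranges: [7,45] and [59,125]
Class 1: x < 7 — invalid
Class 2: 7 ≤ x ≤ 45 — valid
Class 3: 45 < x < 59 — invalid (gap between ranges)
Class 4: 59 ≤ x ≤ 125 — valid
Class 5: x > 125 — invalid
Total equivalence classes: 5

5 equivalence classes


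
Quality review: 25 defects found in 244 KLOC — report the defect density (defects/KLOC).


Defect density = defects / KLOC
Defect density = 25 / 244
Defect density = 0.102 defects/KLOC

0.102 defects/KLOC


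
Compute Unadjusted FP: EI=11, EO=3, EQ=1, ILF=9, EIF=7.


UFP = EI*4 + EO*5 + EQ*4 + ILF*10 + EIF*7
UFP = 11*4 + 3*5 + 1*4 + 9*10 + 7*7
UFP = 44 + 15 + 4 + 90 + 49
UFP = 202

202


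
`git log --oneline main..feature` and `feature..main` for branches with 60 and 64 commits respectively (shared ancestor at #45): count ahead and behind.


Common ancestor: commit #45
feature commits after divergence: 60 - 45 = 15
main commits after divergence: 64 - 45 = 19
feature is 15 commits ahead of main
main is 19 commits ahead of feature

feature ahead: 15, main ahead: 19


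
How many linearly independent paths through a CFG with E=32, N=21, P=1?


Formula: V(G) = E - N + 2P
V(G) = 32 - 21 + 2*1
V(G) = 11 + 2
V(G) = 13

13


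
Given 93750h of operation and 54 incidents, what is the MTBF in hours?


Formula: MTBF = Total operating time / Number of failures
MTBF = 93750 / 54
MTBF = 1736.11 hours

1736.11 hours


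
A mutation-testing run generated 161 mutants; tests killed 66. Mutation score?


Mutation score = killed / total * 100
Mutation score = 66 / 161 * 100
Mutation score = 40.99%

40.99%


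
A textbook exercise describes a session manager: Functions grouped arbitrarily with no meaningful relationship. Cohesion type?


Reasoning: Worst: random grouping
Type: Coincidental cohesion

Coincidental cohesion


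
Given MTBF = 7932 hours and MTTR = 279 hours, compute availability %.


Availability = MTBF / (MTBF + MTTR)
Availability = 7932 / (7932 + 279)
Availability = 7932 / 8211
Availability = 96.6021%

96.6021%
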